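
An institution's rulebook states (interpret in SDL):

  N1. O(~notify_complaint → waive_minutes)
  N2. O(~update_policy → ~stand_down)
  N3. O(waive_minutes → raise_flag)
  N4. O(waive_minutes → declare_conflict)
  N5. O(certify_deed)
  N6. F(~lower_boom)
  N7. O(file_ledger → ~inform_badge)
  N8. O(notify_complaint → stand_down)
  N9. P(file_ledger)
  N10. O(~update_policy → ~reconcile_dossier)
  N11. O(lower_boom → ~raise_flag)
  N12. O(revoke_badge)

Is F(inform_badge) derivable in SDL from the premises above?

No

Premise 7 is O(file_ledger → ~inform_badge), but O(file_ledger) is not derivable from the premises (the permission P(file_ledger) asserts only ~O(~file_ledger), not O(file_ledger)), so it does not yield O(~inform_badge).
No other premise forces O(~inform_badge). An ideal world satisfying every premise can still have inform_badge true, so F(inform_badge) is not derivable.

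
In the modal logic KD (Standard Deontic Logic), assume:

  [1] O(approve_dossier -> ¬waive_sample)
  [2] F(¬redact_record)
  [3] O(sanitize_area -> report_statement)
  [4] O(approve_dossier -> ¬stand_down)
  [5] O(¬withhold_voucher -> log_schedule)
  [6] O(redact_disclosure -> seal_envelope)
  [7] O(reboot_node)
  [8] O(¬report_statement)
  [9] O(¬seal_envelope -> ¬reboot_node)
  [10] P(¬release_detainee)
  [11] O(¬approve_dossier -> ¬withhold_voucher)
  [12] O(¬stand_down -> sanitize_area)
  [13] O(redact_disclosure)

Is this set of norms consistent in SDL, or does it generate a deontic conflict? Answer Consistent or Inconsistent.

Premise 9 is O(¬seal_envelope -> ¬reboot_node), but O(¬seal_envelope) is not derivable from the premises, so it does not yield O(¬reboot_node).
So O(¬reboot_node) is not derivable, and the apparent clash with O(reboot_node) does not arise.
A world satisfying every obligation exists (e.g. approve_dossier=false, log_schedule=true, reboot_node=true, redact_disclosure=true, redact_record=true, release_detainee=false, report_statement=false, sanitize_area=false, seal_envelope=true, stand_down=true, waive_sample=false, withhold_voucher=false); no atom is both obligatory and forbidden, so the set is consistent.

Consistent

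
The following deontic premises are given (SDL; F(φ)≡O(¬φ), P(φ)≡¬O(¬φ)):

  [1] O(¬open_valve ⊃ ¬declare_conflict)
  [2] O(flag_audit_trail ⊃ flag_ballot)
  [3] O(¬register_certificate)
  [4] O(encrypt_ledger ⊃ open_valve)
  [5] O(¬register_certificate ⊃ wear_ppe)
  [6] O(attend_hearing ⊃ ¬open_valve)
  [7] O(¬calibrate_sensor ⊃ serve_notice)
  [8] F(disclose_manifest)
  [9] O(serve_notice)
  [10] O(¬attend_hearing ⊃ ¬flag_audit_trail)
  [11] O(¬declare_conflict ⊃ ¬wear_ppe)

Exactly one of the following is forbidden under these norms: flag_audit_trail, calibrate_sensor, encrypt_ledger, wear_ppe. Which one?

From premise 3 we have O(¬register_certificate).
From O(¬register_certificate) and premise 5, O(¬register_certificate ⊃ wear_ppe), we obtain O(wear_ppe).
Premise 11 is O(¬declare_conflict ⊃ ¬wear_ppe); contrapositively O(wear_ppe ⊃ declare_conflict). Since O(wear_ppe) holds, K gives O(declare_conflict).
Premise 1 is O(¬open_valve ⊃ ¬declare_conflict); contrapositively O(declare_conflict ⊃ open_valve). Since O(declare_conflict) holds, K gives O(open_valve).
Premise 6 is O(attend_hearing ⊃ ¬open_valve); contrapositively O(open_valve ⊃ ¬attend_hearing). Since O(open_valve) holds, K gives O(¬attend_hearing).
Applying K to premise 10 (O(¬attend_hearing ⊃ ¬flag_audit_trail)) and O(¬attend_hearing) yields O(¬flag_audit_trail).
So O(¬flag_audit_trail) holds, i.e. flag_audit_trail is forbidden. None of the other listed options is forbidden under the premises.

flag_audit_trail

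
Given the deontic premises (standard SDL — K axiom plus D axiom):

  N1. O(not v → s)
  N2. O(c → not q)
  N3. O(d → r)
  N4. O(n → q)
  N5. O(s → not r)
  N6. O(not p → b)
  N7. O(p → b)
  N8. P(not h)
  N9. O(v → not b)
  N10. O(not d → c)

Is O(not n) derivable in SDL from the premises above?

Premises 6 and 7 cover both cases: O(not p → b) and O(p → b). Since not p ∨ p is a tautology, O(b) follows.
Premise 9, O(v → not b), contraposes to O(b → not v); with O(b) we get O(not v).
Applying K to premise 1 (O(not v → s)) and O(not v) yields O(s).
Premise 5 is O(s → not r); since O(s), deontic closure gives O(not r).
Premise 3, O(d → r), contraposes to O(not r → not d); with O(not r) we get O(not d).
With premise 10, O(not d → c), the K-axiom yields O(c).
Applying K to premise 2 (O(c → not q)) and O(c) yields O(not q).
Premise 4, O(n → q), contraposes to O(not q → not n); with O(not q) we get O(not n).
Premise 8 does not contribute to this derivation.
So O(not n) follows.

Yes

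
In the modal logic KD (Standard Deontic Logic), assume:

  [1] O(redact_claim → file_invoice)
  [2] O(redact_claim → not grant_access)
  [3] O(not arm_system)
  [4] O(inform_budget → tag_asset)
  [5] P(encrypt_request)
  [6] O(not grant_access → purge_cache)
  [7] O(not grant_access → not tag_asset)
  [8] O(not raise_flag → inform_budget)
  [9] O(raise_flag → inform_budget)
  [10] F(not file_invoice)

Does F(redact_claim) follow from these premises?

Yes

By case analysis on not raise_flag: premise 8 gives O(not raise_flag → inform_budget) and premise 9 gives O(raise_flag → inform_budget), so O(inform_budget) either way.
With premise 4, O(inform_budget → tag_asset), the K-axiom yields O(tag_asset).
Premise 7 is O(not grant_access → not tag_asset); contrapositively O(tag_asset → grant_access). Since O(tag_asset) holds, K gives O(grant_access).
Premise 2 is O(redact_claim → not grant_access); contrapositively O(grant_access → not redact_claim). Since O(grant_access) holds, K gives O(not redact_claim).
Premises 1, 3, 5, 6, 10 do not contribute to this derivation.
So O(not redact_claim) holds, i.e. F(redact_claim). The claim follows.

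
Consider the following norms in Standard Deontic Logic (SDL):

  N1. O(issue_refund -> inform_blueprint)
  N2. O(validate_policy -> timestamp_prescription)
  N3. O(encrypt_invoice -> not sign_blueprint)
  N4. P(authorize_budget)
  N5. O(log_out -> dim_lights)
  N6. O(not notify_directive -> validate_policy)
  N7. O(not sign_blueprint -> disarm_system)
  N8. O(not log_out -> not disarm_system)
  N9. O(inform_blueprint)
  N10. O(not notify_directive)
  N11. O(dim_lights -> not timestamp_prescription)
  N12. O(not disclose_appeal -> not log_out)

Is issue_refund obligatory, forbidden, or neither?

Neither

Premise 1 is O(issue_refund -> inform_blueprint); even if O(inform_blueprint) held, inferring O(issue_refund) would be affirming the consequent — invalid.
No premise or chain of K-axiom applications forces O(issue_refund), and none forces O(not issue_refund). So issue_refund is neither obligatory nor forbidden under these norms.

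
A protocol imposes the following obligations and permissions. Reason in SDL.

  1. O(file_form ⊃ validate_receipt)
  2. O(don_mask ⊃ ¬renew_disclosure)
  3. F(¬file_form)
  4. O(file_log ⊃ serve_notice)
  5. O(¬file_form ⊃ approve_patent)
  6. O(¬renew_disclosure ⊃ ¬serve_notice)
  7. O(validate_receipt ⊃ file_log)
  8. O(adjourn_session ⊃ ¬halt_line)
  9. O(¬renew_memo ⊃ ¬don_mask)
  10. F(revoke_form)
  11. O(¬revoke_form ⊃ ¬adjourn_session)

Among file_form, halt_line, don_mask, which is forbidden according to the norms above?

don_mask

Premise 3, F(¬file_form), is equivalent to O(file_form).
From O(file_form) and premise 1, O(file_form ⊃ validate_receipt), we obtain O(validate_receipt).
With premise 7, O(validate_receipt ⊃ file_log), the K-axiom yields O(file_log).
With premise 4, O(file_log ⊃ serve_notice), the K-axiom yields O(serve_notice).
Premise 6, O(¬renew_disclosure ⊃ ¬serve_notice), contraposes to O(serve_notice ⊃ renew_disclosure); with O(serve_notice) we get O(renew_disclosure).
Premise 2, O(don_mask ⊃ ¬renew_disclosure), contraposes to O(renew_disclosure ⊃ ¬don_mask); with O(renew_disclosure) we get O(¬don_mask).
So O(¬don_mask) holds, i.e. don_mask is forbidden. None of the other listed options is forbidden under the premises.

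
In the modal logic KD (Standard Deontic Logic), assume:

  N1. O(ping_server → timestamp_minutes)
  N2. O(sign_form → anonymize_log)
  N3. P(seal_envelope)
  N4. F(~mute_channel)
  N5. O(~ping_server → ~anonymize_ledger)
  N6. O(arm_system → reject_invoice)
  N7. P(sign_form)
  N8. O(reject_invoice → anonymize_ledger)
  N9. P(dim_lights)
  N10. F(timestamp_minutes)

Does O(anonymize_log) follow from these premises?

Premise 2 is O(sign_form → anonymize_log), but O(sign_form) is not derivable from the premises (the permission P(sign_form) asserts only ~O(~sign_form), not O(sign_form)), so it does not yield O(anonymize_log).
No other premise forces O(anonymize_log). An ideal world satisfying every premise can still have anonymize_log false, so O(anonymize_log) is not derivable.

No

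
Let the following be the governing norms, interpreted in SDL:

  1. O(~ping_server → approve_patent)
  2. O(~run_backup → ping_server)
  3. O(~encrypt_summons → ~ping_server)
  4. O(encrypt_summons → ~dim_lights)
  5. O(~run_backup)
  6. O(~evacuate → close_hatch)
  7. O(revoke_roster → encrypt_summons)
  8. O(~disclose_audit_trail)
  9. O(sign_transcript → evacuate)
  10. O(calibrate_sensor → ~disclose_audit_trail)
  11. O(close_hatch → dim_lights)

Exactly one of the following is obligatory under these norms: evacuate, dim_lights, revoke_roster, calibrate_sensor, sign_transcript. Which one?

Premise 5 gives O(~run_backup).
Applying K to premise 2 (O(~run_backup → ping_server)) and O(~run_backup) yields O(ping_server).
Premise 3 is O(~encrypt_summons → ~ping_server); contrapositively O(ping_server → encrypt_summons). Since O(ping_server) holds, K gives O(encrypt_summons).
From O(encrypt_summons) and premise 4, O(encrypt_summons → ~dim_lights), we obtain O(~dim_lights).
The contrapositive of premise 11 (O(close_hatch → dim_lights)) is O(~dim_lights → ~close_hatch), and O(~dim_lights) is already established, so O(~close_hatch).
Premise 6, O(~evacuate → close_hatch), contraposes to O(~close_hatch → evacuate); with O(~close_hatch) we get O(evacuate).
So O(evacuate) holds — evacuate is obligatory. None of the other listed options is made obligatory by any chain of premises.

evacuate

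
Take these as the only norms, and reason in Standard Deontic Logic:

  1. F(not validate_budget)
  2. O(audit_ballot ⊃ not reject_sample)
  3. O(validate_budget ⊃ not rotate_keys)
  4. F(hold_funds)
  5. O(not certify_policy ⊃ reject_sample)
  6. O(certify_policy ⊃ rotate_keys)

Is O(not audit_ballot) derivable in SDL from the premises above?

Yes

F(not validate_budget) at premise 1 means O(validate_budget).
Applying K to premise 3 (O(validate_budget ⊃ not rotate_keys)) and O(validate_budget) yields O(not rotate_keys).
Premise 6 is O(certify_policy ⊃ rotate_keys); contrapositively O(not rotate_keys ⊃ not certify_policy). Since O(not rotate_keys) holds, K gives O(not certify_policy).
Applying K to premise 5 (O(not certify_policy ⊃ reject_sample)) and O(not certify_policy) yields O(reject_sample).
Premise 2 is O(audit_ballot ⊃ not reject_sample); contrapositively O(reject_sample ⊃ not audit_ballot). Since O(reject_sample) holds, K gives O(not audit_ballot).
Premise 4 does not contribute to this derivation.
So O(not audit_ballot) follows.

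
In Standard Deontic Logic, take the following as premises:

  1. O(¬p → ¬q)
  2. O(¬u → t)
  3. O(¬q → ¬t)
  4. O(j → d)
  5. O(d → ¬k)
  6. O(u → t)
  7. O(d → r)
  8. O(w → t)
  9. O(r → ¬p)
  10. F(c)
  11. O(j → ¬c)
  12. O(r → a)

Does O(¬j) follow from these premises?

By case analysis on u: premise 6 gives O(u → t) and premise 2 gives O(¬u → t), so O(t) either way.
The contrapositive of premise 3 (O(¬q → ¬t)) is O(t → q), and O(t) is already established, so O(q).
The contrapositive of premise 1 (O(¬p → ¬q)) is O(q → p), and O(q) is already established, so O(p).
Premise 9 is O(r → ¬p); contrapositively O(p → ¬r). Since O(p) holds, K gives O(¬r).
Premise 7 is O(d → r); contrapositively O(¬r → ¬d). Since O(¬r) holds, K gives O(¬d).
Premise 4, O(j → d), contraposes to O(¬d → ¬j); with O(¬d) we get O(¬j).
Premises 5, 8, 10, 11, 12 do not contribute to this derivation.
So O(¬j) follows.

Yes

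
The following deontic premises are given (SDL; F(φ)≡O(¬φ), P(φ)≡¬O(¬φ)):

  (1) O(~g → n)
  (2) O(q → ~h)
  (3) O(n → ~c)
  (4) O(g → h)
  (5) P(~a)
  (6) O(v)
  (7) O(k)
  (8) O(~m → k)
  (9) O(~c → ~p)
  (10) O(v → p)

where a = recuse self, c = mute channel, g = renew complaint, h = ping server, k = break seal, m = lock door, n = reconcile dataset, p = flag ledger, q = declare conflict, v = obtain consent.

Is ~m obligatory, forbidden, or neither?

Neither

Premise 8 is O(~m → k); even if O(k) held, inferring O(~m) would be affirming the consequent — invalid.
No premise or chain of K-axiom applications forces O(~m), and none forces O(m). So ~m is neither obligatory nor forbidden under these norms.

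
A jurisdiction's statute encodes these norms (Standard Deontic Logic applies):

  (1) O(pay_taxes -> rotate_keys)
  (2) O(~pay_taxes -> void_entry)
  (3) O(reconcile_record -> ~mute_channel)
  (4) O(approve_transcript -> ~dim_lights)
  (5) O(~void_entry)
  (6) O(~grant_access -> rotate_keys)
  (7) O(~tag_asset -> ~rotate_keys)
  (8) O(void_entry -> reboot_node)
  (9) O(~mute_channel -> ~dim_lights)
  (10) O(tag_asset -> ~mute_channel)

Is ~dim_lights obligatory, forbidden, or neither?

Premise 5 gives O(~void_entry).
The contrapositive of premise 2 (O(~pay_taxes -> void_entry)) is O(~void_entry -> pay_taxes), and O(~void_entry) is already established, so O(pay_taxes).
Applying K to premise 1 (O(pay_taxes -> rotate_keys)) and O(pay_taxes) yields O(rotate_keys).
The contrapositive of premise 7 (O(~tag_asset -> ~rotate_keys)) is O(rotate_keys -> tag_asset), and O(rotate_keys) is already established, so O(tag_asset).
With premise 10, O(tag_asset -> ~mute_channel), the K-axiom yields O(~mute_channel).
With premise 9, O(~mute_channel -> ~dim_lights), the K-axiom yields O(~dim_lights).
Premises 3, 4, 6, 8 do not contribute to this derivation.
Hence ~dim_lights is obligatory.

Obligatory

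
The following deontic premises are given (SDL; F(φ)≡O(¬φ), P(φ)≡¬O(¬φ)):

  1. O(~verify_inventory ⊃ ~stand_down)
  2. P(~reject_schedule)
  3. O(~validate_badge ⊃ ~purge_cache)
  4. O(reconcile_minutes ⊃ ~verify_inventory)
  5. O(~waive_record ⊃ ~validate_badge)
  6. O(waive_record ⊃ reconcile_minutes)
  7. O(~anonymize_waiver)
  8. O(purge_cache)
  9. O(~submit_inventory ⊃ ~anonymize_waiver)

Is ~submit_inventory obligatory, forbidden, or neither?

Premise 9 is O(~submit_inventory ⊃ ~anonymize_waiver); even if O(~anonymize_waiver) held, inferring O(~submit_inventory) would be affirming the consequent — invalid.
No premise or chain of K-axiom applications forces O(~submit_inventory), and none forces O(submit_inventory). So ~submit_inventory is neither obligatory nor forbidden under these norms.

Neither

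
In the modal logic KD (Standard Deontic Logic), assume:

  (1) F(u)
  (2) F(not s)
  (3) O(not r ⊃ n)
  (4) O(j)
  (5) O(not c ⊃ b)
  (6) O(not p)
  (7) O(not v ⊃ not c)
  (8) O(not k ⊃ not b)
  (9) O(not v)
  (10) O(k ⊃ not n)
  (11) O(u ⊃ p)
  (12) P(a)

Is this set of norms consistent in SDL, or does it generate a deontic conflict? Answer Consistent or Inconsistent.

Premise 11 is O(u ⊃ p), but O(u) is not derivable from the premises, so it does not yield O(p).
So O(p) is not derivable, and the apparent clash with O(not p) does not arise.
A world satisfying every obligation exists (e.g. a=false, b=true, c=false, j=true, k=true, n=false, p=false, r=true, s=true, u=false, v=false); no atom is both obligatory and forbidden, so the set is consistent.

Consistent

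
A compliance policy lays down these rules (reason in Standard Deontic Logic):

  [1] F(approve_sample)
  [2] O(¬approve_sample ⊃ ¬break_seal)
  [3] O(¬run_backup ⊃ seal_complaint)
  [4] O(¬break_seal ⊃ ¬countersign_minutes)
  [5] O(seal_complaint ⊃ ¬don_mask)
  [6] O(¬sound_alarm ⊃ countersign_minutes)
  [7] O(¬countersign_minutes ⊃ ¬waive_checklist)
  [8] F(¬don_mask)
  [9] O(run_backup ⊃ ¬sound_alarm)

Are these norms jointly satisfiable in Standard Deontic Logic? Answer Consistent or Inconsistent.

Premise 8, F(¬don_mask), is equivalent to O(don_mask).
Premise 5 is O(seal_complaint ⊃ ¬don_mask); contrapositively O(don_mask ⊃ ¬seal_complaint). Since O(don_mask) holds, K gives O(¬seal_complaint).
Premise 3, O(¬run_backup ⊃ seal_complaint), contraposes to O(¬seal_complaint ⊃ run_backup); with O(¬seal_complaint) we get O(run_backup).
From O(run_backup) and premise 9, O(run_backup ⊃ ¬sound_alarm), we obtain O(¬sound_alarm).
With premise 6, O(¬sound_alarm ⊃ countersign_minutes), the K-axiom yields O(countersign_minutes).
Premise 4 is O(¬break_seal ⊃ ¬countersign_minutes); contrapositively O(countersign_minutes ⊃ break_seal). Since O(countersign_minutes) holds, K gives O(break_seal).
Premise 2, O(¬approve_sample ⊃ ¬break_seal), contraposes to O(break_seal ⊃ approve_sample); with O(break_seal) we get O(approve_sample).
Yet premise 1 is F(approve_sample), i.e. O(¬approve_sample).
We now have both O(approve_sample) and O(¬approve_sample) — approve_sample is simultaneously obligatory and forbidden, violating the D-axiom.

Inconsistent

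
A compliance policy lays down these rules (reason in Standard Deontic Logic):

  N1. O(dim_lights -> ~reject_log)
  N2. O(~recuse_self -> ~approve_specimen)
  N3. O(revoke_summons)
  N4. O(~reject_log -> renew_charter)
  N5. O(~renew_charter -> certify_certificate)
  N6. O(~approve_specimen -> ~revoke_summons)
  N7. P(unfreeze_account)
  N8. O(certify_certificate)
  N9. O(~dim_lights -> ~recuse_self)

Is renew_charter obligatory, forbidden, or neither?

Obligatory

Premise 3 states O(revoke_summons) outright.
The contrapositive of premise 6 (O(~approve_specimen -> ~revoke_summons)) is O(revoke_summons -> approve_specimen), and O(revoke_summons) is already established, so O(approve_specimen).
Premise 2 is O(~recuse_self -> ~approve_specimen); contrapositively O(approve_specimen -> recuse_self). Since O(approve_specimen) holds, K gives O(recuse_self).
Premise 9 is O(~dim_lights -> ~recuse_self); contrapositively O(recuse_self -> dim_lights). Since O(recuse_self) holds, K gives O(dim_lights).
From O(dim_lights) and premise 1, O(dim_lights -> ~reject_log), we obtain O(~reject_log).
From O(~reject_log) and premise 4, O(~reject_log -> renew_charter), we obtain O(renew_charter).
Premises 5, 7, 8 do not contribute to this derivation.
Hence renew_charter is obligatory.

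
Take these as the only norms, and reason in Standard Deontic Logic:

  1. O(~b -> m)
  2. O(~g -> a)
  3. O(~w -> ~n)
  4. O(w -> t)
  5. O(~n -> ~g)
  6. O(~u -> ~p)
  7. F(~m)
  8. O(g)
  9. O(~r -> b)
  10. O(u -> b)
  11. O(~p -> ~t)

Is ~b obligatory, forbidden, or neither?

Forbidden

Premise 8 states O(g) outright.
Premise 5 is O(~n -> ~g); contrapositively O(g -> n). Since O(g) holds, K gives O(n).
Premise 3 is O(~w -> ~n); contrapositively O(n -> w). Since O(n) holds, K gives O(w).
Applying K to premise 4 (O(w -> t)) and O(w) yields O(t).
Premise 11, O(~p -> ~t), contraposes to O(t -> p); with O(t) we get O(p).
Premise 6, O(~u -> ~p), contraposes to O(p -> u); with O(p) we get O(u).
From O(u) and premise 10, O(u -> b), we obtain O(b).
Premises 1, 2, 7, 9 do not contribute to this derivation.
Thus O(b), which is F(~b): ~b is forbidden.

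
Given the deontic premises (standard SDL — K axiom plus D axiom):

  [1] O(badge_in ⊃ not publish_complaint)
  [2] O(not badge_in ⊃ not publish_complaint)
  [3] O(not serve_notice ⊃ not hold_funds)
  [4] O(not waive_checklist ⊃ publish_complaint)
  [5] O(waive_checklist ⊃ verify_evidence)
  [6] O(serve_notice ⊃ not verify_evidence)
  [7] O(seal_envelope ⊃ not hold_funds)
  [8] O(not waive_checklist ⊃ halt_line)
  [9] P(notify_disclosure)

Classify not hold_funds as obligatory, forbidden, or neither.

By case analysis on badge_in: premise 1 gives O(badge_in ⊃ not publish_complaint) and premise 2 gives O(not badge_in ⊃ not publish_complaint), so O(not publish_complaint) either way.
Premise 4, O(not waive_checklist ⊃ publish_complaint), contraposes to O(not publish_complaint ⊃ waive_checklist); with O(not publish_complaint) we get O(waive_checklist).
From O(waive_checklist) and premise 5, O(waive_checklist ⊃ verify_evidence), we obtain O(verify_evidence).
Premise 6 is O(serve_notice ⊃ not verify_evidence); contrapositively O(verify_evidence ⊃ not serve_notice). Since O(verify_evidence) holds, K gives O(not serve_notice).
From O(not serve_notice) and premise 3, O(not serve_notice ⊃ not hold_funds), we obtain O(not hold_funds).
Premises 7, 8, 9 do not contribute to this derivation.
Hence not hold_funds is obligatory.

Obligatory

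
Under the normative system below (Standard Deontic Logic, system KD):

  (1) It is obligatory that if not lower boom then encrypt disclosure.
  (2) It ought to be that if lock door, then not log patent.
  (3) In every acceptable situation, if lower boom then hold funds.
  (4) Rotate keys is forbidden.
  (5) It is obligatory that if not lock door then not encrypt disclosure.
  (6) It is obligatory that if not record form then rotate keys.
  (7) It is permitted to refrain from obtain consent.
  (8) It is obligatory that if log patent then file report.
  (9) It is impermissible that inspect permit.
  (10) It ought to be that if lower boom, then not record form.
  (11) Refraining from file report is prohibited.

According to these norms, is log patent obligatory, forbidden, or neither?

F(rotate_keys) at premise 4 means O(¬rotate_keys).
Premise 6 is O(¬record_form → rotate_keys); contrapositively O(¬rotate_keys → record_form). Since O(¬rotate_keys) holds, K gives O(record_form).
The contrapositive of premise 10 (O(lower_boom → ¬record_form)) is O(record_form → ¬lower_boom), and O(record_form) is already established, so O(¬lower_boom).
With premise 1, O(¬lower_boom → encrypt_disclosure), the K-axiom yields O(encrypt_disclosure).
Premise 5 is O(¬lock_door → ¬encrypt_disclosure); contrapositively O(encrypt_disclosure → lock_door). Since O(encrypt_disclosure) holds, K gives O(lock_door).
With premise 2, O(lock_door → ¬log_patent), the K-axiom yields O(¬log_patent).
Premises 3, 7, 8, 9, 11 do not contribute to this derivation.
Thus O(¬log_patent), which is F(log_patent): log_patent is forbidden.

Forbidden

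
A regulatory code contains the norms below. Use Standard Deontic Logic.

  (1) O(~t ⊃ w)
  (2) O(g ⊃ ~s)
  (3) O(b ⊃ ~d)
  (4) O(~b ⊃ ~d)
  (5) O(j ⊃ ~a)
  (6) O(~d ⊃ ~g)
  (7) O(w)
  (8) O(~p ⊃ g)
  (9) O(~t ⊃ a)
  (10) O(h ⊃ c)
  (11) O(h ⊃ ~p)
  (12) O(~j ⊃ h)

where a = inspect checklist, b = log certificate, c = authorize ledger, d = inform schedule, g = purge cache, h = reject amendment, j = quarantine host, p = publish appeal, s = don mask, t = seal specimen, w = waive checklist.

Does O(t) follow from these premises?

Yes

By case analysis on ~b: premise 4 gives O(~b ⊃ ~d) and premise 3 gives O(b ⊃ ~d), so O(~d) either way.
From O(~d) and premise 6, O(~d ⊃ ~g), we obtain O(~g).
Premise 8, O(~p ⊃ g), contraposes to O(~g ⊃ p); with O(~g) we get O(p).
The contrapositive of premise 11 (O(h ⊃ ~p)) is O(p ⊃ ~h), and O(p) is already established, so O(~h).
The contrapositive of premise 12 (O(~j ⊃ h)) is O(~h ⊃ j), and O(~h) is already established, so O(j).
Applying K to premise 5 (O(j ⊃ ~a)) and O(j) yields O(~a).
The contrapositive of premise 9 (O(~t ⊃ a)) is O(~a ⊃ t), and O(~a) is already established, so O(t).
Premises 1, 2, 7, 10 do not contribute to this derivation.
So O(t) follows.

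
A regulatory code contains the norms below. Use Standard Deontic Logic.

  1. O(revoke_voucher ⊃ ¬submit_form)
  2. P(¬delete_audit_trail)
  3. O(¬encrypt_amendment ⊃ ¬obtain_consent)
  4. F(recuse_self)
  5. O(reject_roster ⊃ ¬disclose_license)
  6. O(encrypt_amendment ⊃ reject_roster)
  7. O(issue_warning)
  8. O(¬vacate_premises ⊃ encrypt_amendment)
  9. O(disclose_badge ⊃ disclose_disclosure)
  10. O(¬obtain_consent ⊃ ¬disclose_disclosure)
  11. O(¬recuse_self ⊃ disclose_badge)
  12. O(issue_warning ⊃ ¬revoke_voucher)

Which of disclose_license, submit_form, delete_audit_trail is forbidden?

Premise 4, F(recuse_self), is equivalent to O(¬recuse_self).
From O(¬recuse_self) and premise 11, O(¬recuse_self ⊃ disclose_badge), we obtain O(disclose_badge).
With premise 9, O(disclose_badge ⊃ disclose_disclosure), the K-axiom yields O(disclose_disclosure).
The contrapositive of premise 10 (O(¬obtain_consent ⊃ ¬disclose_disclosure)) is O(disclose_disclosure ⊃ obtain_consent), and O(disclose_disclosure) is already established, so O(obtain_consent).
The contrapositive of premise 3 (O(¬encrypt_amendment ⊃ ¬obtain_consent)) is O(obtain_consent ⊃ encrypt_amendment), and O(obtain_consent) is already established, so O(encrypt_amendment).
Premise 6 is O(encrypt_amendment ⊃ reject_roster); since O(encrypt_amendment), deontic closure gives O(reject_roster).
With premise 5, O(reject_roster ⊃ ¬disclose_license), the K-axiom yields O(¬disclose_license).
So O(¬disclose_license) holds, i.e. disclose_license is forbidden. None of the other listed options is forbidden under the premises.

disclose_license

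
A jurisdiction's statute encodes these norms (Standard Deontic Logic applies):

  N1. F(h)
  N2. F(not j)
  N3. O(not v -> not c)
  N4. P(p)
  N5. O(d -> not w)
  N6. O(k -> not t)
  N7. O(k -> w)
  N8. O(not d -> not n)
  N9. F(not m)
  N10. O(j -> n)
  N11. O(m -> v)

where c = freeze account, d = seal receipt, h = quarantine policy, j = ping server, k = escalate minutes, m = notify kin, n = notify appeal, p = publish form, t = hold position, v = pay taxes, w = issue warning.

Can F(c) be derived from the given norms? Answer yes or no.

Premise 3 is O(not v -> not c), but O(not v) is not derivable from the premises, so it does not yield O(not c).
No other premise forces O(not c). An ideal world satisfying every premise can still have c true, so F(c) is not derivable.

No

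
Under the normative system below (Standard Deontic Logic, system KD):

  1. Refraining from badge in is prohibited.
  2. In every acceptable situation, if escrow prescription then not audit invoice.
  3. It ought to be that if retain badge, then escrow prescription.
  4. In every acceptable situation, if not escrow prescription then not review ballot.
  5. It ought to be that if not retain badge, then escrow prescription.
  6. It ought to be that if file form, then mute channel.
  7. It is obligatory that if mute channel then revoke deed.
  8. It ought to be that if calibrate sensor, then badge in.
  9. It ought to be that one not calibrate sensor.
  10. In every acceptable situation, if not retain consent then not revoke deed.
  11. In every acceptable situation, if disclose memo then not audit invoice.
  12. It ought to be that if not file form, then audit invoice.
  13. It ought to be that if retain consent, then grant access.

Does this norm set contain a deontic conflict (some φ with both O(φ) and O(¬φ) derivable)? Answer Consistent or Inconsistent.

Consistent

Premise 8 is O(calibrate_sensor → badge_in); even if O(badge_in) held, inferring O(calibrate_sensor) would be affirming the consequent — invalid.
So O(calibrate_sensor) is not derivable, and the apparent clash with O(¬calibrate_sensor) does not arise.
A world satisfying every obligation exists (e.g. audit_invoice=false, badge_in=true, calibrate_sensor=false, disclose_memo=false, escrow_prescription=true, file_form=true, grant_access=true, mute_channel=true, retain_badge=false, retain_consent=true, review_ballot=false, revoke_deed=true); no atom is both obligatory and forbidden, so the set is consistent.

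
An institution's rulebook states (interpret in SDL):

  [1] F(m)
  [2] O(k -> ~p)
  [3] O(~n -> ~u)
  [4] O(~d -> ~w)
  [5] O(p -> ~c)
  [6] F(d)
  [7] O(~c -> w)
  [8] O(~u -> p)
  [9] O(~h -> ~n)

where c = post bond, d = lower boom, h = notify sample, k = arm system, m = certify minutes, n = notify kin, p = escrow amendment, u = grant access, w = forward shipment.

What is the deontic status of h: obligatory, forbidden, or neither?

F(d) at premise 6 means O(~d).
From O(~d) and premise 4, O(~d -> ~w), we obtain O(~w).
Premise 7 is O(~c -> w); contrapositively O(~w -> c). Since O(~w) holds, K gives O(c).
The contrapositive of premise 5 (O(p -> ~c)) is O(c -> ~p), and O(c) is already established, so O(~p).
The contrapositive of premise 8 (O(~u -> p)) is O(~p -> u), and O(~p) is already established, so O(u).
The contrapositive of premise 3 (O(~n -> ~u)) is O(u -> n), and O(u) is already established, so O(n).
The contrapositive of premise 9 (O(~h -> ~n)) is O(n -> h), and O(n) is already established, so O(h).
Premises 1, 2 do not contribute to this derivation.
Hence h is obligatory.

Obligatory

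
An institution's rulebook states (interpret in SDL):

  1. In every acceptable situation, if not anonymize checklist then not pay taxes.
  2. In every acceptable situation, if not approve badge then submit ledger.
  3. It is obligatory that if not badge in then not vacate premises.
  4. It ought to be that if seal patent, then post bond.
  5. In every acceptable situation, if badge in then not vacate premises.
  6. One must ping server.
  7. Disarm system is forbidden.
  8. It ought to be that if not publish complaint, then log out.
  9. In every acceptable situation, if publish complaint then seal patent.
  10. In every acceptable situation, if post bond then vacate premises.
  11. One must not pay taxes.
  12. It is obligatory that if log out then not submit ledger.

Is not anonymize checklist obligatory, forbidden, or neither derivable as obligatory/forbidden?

Premise 1 is O(¬anonymize_checklist → ¬pay_taxes); even if O(¬pay_taxes) held, inferring O(¬anonymize_checklist) would be affirming the consequent — invalid.
No premise or chain of K-axiom applications forces O(¬anonymize_checklist), and none forces O(anonymize_checklist). So ¬anonymize_checklist is neither obligatory nor forbidden under these norms.

Neither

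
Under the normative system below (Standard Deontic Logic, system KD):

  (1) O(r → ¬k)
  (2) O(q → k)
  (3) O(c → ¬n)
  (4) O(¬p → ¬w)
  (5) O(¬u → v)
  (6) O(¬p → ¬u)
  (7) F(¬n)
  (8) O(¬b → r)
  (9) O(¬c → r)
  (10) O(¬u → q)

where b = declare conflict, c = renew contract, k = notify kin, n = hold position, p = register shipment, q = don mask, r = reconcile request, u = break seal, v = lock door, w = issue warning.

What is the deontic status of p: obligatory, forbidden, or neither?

Premise 7 is F(¬n), i.e. O(n).
The contrapositive of premise 3 (O(c → ¬n)) is O(n → ¬c), and O(n) is already established, so O(¬c).
With premise 9, O(¬c → r), the K-axiom yields O(r).
With premise 1, O(r → ¬k), the K-axiom yields O(¬k).
Premise 2 is O(q → k); contrapositively O(¬k → ¬q). Since O(¬k) holds, K gives O(¬q).
Premise 10 is O(¬u → q); contrapositively O(¬q → u). Since O(¬q) holds, K gives O(u).
Premise 6, O(¬p → ¬u), contraposes to O(u → p); with O(u) we get O(p).
Premises 4, 5, 8 do not contribute to this derivation.
Hence p is obligatory.

Obligatory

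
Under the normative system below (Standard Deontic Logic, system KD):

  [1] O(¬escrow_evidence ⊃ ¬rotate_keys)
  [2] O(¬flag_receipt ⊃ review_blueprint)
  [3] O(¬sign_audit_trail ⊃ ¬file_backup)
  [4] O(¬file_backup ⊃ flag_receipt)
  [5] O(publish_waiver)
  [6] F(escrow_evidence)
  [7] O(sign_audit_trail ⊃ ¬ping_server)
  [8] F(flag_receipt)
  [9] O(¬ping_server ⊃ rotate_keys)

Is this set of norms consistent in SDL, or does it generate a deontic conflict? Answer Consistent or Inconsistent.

Inconsistent

F(escrow_evidence) at premise 6 means O(¬escrow_evidence).
Premise 1 is O(¬escrow_evidence ⊃ ¬rotate_keys); since O(¬escrow_evidence), deontic closure gives O(¬rotate_keys).
Premise 9, O(¬ping_server ⊃ rotate_keys), contraposes to O(¬rotate_keys ⊃ ping_server); with O(¬rotate_keys) we get O(ping_server).
Premise 7 is O(sign_audit_trail ⊃ ¬ping_server); contrapositively O(ping_server ⊃ ¬sign_audit_trail). Since O(ping_server) holds, K gives O(¬sign_audit_trail).
Premise 3 is O(¬sign_audit_trail ⊃ ¬file_backup); since O(¬sign_audit_trail), deontic closure gives O(¬file_backup).
Applying K to premise 4 (O(¬file_backup ⊃ flag_receipt)) and O(¬file_backup) yields O(flag_receipt).
However, F(flag_receipt) at premise 8 amounts to O(¬flag_receipt).
We now have both O(flag_receipt) and O(¬flag_receipt) — flag_receipt is simultaneously obligatory and forbidden, violating the D-axiom.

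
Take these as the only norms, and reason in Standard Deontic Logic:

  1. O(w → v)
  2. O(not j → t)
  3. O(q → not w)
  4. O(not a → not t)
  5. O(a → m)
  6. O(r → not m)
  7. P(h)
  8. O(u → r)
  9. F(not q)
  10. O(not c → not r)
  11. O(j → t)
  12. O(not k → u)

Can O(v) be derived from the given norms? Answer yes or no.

No

Premise 1 is O(w → v), but O(w) is not derivable from the premises, so it does not yield O(v).
No other premise forces O(v). An ideal world satisfying every premise can still have v false, so O(v) is not derivable.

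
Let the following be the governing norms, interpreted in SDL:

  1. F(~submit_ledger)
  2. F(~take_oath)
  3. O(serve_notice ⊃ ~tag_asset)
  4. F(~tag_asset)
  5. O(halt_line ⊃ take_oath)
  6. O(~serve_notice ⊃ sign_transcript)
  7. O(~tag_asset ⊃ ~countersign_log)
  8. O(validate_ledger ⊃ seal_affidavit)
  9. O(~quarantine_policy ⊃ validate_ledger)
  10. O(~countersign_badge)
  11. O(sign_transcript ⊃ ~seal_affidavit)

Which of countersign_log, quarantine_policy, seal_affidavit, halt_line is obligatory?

quarantine_policy

F(~tag_asset) at premise 4 means O(tag_asset).
The contrapositive of premise 3 (O(serve_notice ⊃ ~tag_asset)) is O(tag_asset ⊃ ~serve_notice), and O(tag_asset) is already established, so O(~serve_notice).
Applying K to premise 6 (O(~serve_notice ⊃ sign_transcript)) and O(~serve_notice) yields O(sign_transcript).
Premise 11 is O(sign_transcript ⊃ ~seal_affidavit); since O(sign_transcript), deontic closure gives O(~seal_affidavit).
Premise 8, O(validate_ledger ⊃ seal_affidavit), contraposes to O(~seal_affidavit ⊃ ~validate_ledger); with O(~seal_affidavit) we get O(~validate_ledger).
Premise 9 is O(~quarantine_policy ⊃ validate_ledger); contrapositively O(~validate_ledger ⊃ quarantine_policy). Since O(~validate_ledger) holds, K gives O(quarantine_policy).
So O(quarantine_policy) holds — quarantine_policy is obligatory. None of the other listed options is made obligatory by any chain of premises.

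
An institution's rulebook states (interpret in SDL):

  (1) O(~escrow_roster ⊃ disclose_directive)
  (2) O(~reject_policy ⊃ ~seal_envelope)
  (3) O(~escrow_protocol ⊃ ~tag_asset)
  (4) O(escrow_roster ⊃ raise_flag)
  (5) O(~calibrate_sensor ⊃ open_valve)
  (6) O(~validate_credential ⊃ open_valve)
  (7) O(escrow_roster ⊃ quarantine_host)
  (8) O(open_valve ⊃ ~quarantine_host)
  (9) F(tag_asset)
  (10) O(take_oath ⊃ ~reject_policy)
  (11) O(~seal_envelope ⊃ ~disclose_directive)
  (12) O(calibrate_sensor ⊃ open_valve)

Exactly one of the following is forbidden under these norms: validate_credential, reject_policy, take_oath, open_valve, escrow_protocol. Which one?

By case analysis on ~calibrate_sensor: premise 5 gives O(~calibrate_sensor ⊃ open_valve) and premise 12 gives O(calibrate_sensor ⊃ open_valve), so O(open_valve) either way.
From O(open_valve) and premise 8, O(open_valve ⊃ ~quarantine_host), we obtain O(~quarantine_host).
Premise 7, O(escrow_roster ⊃ quarantine_host), contraposes to O(~quarantine_host ⊃ ~escrow_roster); with O(~quarantine_host) we get O(~escrow_roster).
With premise 1, O(~escrow_roster ⊃ disclose_directive), the K-axiom yields O(disclose_directive).
Premise 11 is O(~seal_envelope ⊃ ~disclose_directive); contrapositively O(disclose_directive ⊃ seal_envelope). Since O(disclose_directive) holds, K gives O(seal_envelope).
Premise 2 is O(~reject_policy ⊃ ~seal_envelope); contrapositively O(seal_envelope ⊃ reject_policy). Since O(seal_envelope) holds, K gives O(reject_policy).
The contrapositive of premise 10 (O(take_oath ⊃ ~reject_policy)) is O(reject_policy ⊃ ~take_oath), and O(reject_policy) is already established, so O(~take_oath).
So O(~take_oath) holds, i.e. take_oath is forbidden. None of the other listed options is forbidden under the premises.

take_oath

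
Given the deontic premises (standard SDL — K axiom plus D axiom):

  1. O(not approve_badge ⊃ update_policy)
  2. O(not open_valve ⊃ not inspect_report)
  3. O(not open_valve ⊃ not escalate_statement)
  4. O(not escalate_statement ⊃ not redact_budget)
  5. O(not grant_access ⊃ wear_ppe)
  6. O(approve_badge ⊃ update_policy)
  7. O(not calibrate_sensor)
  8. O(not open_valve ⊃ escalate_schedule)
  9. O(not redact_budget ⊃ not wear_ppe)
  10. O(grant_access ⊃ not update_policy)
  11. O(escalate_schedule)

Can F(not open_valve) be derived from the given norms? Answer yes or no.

Yes

By case analysis on not approve_badge: premise 1 gives O(not approve_badge ⊃ update_policy) and premise 6 gives O(approve_badge ⊃ update_policy), so O(update_policy) either way.
Premise 10, O(grant_access ⊃ not update_policy), contraposes to O(update_policy ⊃ not grant_access); with O(update_policy) we get O(not grant_access).
Applying K to premise 5 (O(not grant_access ⊃ wear_ppe)) and O(not grant_access) yields O(wear_ppe).
Premise 9, O(not redact_budget ⊃ not wear_ppe), contraposes to O(wear_ppe ⊃ redact_budget); with O(wear_ppe) we get O(redact_budget).
The contrapositive of premise 4 (O(not escalate_statement ⊃ not redact_budget)) is O(redact_budget ⊃ escalate_statement), and O(redact_budget) is already established, so O(escalate_statement).
Premise 3 is O(not open_valve ⊃ not escalate_statement); contrapositively O(escalate_statement ⊃ open_valve). Since O(escalate_statement) holds, K gives O(open_valve).
Premises 2, 7, 8, 11 do not contribute to this derivation.
So O(open_valve) holds, i.e. F(not open_valve). The claim follows.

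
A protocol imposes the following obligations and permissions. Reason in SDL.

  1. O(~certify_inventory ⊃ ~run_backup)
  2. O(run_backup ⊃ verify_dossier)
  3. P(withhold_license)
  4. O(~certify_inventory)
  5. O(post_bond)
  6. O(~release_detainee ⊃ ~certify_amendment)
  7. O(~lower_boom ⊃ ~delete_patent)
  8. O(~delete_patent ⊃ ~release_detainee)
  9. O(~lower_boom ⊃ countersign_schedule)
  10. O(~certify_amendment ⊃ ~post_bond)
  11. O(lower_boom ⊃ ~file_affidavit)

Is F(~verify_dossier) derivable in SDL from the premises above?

Premise 2 is O(run_backup ⊃ verify_dossier), but O(run_backup) is not derivable from the premises, so it does not yield O(verify_dossier).
No other premise forces O(verify_dossier). An ideal world satisfying every premise can still have ~verify_dossier true, so F(~verify_dossier) is not derivable.

No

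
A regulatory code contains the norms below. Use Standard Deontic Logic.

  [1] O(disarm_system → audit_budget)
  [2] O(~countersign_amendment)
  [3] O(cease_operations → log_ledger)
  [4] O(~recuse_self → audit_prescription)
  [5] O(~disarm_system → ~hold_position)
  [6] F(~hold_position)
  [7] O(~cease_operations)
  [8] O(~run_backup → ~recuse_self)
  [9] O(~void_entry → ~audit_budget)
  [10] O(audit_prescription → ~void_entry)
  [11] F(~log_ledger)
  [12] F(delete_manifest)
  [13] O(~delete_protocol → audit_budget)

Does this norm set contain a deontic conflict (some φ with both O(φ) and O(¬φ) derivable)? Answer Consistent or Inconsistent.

Premise 3 is O(cease_operations → log_ledger); even if O(log_ledger) held, inferring O(cease_operations) would be affirming the consequent — invalid.
So O(cease_operations) is not derivable, and the apparent clash with O(~cease_operations) does not arise.
A world satisfying every obligation exists (e.g. audit_budget=true, audit_prescription=false, cease_operations=false, countersign_amendment=false, delete_manifest=false, delete_protocol=false, disarm_system=true, hold_position=true, log_ledger=true, recuse_self=true, run_backup=true, void_entry=true); no atom is both obligatory and forbidden, so the set is consistent.

Consistent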